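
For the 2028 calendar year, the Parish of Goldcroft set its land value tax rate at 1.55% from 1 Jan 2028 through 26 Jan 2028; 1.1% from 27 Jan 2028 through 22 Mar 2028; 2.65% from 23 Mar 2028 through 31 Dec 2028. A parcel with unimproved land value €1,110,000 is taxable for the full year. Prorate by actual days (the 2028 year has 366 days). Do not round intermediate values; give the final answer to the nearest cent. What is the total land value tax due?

1 Jan – 26 Jan 2028: 26 days at 1.55% → €1,110,000 × 1.55% × 26/366 = €1,222.2131
27 Jan – 22 Mar 2028: 56 days at 1.1% → €1,110,000 × 1.1% × 56/366 = €1,868.1967
23 Mar – 31 Dec 2028: 284 days at 2.65% → €1,110,000 × 2.65% × 284/366 = €22,824.7541
Total = €25,915.1639

€25,915.16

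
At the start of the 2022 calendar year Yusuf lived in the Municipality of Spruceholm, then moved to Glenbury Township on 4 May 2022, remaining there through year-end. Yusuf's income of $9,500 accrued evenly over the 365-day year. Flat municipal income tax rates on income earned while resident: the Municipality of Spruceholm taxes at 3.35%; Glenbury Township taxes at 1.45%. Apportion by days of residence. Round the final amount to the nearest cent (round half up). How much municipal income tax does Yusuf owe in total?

$198.58

The Municipality of Spruceholm, 1 Jan – 3 May 2022: 123 days → $9,500 × 3.35% × 123/365 = $107.2459
Glenbury Township, 4 May – 31 Dec 2022: 242 days → $9,500 × 1.45% × 242/365 = $91.3301
Total = $198.5760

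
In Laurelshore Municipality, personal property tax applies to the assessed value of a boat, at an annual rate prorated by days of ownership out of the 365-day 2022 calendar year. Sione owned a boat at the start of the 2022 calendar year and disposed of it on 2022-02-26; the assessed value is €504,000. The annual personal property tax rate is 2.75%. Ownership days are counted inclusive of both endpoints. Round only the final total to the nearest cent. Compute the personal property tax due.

€2,164.44

Days held (2022-01-01 to 2022-02-26): 57 out of 365
Tax = €504,000 × 2.75% × 57/365 = €2,164.4384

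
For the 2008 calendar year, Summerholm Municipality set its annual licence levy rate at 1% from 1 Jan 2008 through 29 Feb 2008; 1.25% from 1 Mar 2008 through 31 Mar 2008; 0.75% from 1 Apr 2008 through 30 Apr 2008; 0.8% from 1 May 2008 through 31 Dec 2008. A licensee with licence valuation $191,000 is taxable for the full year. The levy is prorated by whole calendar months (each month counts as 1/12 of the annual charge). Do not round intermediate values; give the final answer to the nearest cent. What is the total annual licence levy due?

$1,655.33

1 Jan – 29 Feb 2008: 2 months at 1% → $191,000 × 1% × 2/12 = $318.3333
1 Mar – 31 Mar 2008: 1 month at 1.25% → $191,000 × 1.25% × 1/12 = $198.9583
1 Apr – 30 Apr 2008: 1 month at 0.75% → $191,000 × 0.75% × 1/12 = $119.3750
1 May – 31 Dec 2008: 8 months at 0.8% → $191,000 × 0.8% × 8/12 = $1,018.6667
Total = $1,655.3333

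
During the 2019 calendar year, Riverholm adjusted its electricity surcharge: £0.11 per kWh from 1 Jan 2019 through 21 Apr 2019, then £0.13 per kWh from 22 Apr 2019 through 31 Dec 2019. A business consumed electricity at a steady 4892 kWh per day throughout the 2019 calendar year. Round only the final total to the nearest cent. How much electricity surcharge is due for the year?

£221,265.16

1 Jan – 21 Apr 2019: 111 days × 4892 kWh/day = 543,012 kWh at £0.11/kWh → £59,731.32
22 Apr – 31 Dec 2019: 254 days × 4892 kWh/day = 1,242,568 kWh at £0.13/kWh → £161,533.84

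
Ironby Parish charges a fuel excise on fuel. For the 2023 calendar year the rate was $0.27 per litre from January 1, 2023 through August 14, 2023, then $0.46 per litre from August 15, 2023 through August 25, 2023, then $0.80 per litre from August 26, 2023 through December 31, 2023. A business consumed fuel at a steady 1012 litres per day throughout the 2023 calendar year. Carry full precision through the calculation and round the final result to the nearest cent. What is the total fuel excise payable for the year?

$170,501.76

January 1 – August 14, 2023: 226 days × 1012 litres/day = 228,712 litres at $0.27/litre → $61,752.24
August 15 – August 25, 2023: 11 days × 1012 litres/day = 11,132 litres at $0.46/litre → $5,120.72
August 26 – December 31, 2023: 128 days × 1012 litres/day = 129,536 litres at $0.80/litre → $103,628.80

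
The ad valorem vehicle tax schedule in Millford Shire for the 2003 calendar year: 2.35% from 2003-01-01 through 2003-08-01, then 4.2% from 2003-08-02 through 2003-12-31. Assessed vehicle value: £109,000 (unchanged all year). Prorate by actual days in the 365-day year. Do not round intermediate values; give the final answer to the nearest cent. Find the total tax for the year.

2003-01-01 to 2003-08-01: 213 days at 2.35% → £109,000 × 2.35% × 213/365 = £1,494.7932
2003-08-02 to 2003-12-31: 152 days at 4.2% → £109,000 × 4.2% × 152/365 = £1,906.4548
Total = £3,401.2479

£3,401.25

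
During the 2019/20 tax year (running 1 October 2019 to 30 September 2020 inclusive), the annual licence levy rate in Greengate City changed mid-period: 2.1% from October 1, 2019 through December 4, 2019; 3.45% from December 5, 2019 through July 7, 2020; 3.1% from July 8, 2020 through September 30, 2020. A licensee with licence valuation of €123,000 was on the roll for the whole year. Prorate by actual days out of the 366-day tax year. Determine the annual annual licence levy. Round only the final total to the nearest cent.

October 1 – December 4, 2019: 65 days at 2.1% → €123,000 × 2.1% × 65/366 = €458.7295
December 5, 2019 – July 7, 2020: 216 days at 3.45% → €123,000 × 3.45% × 216/366 = €2,504.3607
July 8 – September 30, 2020: 85 days at 3.1% → €123,000 × 3.1% × 85/366 = €885.5328
Total = €3,848.6230

€3,848.62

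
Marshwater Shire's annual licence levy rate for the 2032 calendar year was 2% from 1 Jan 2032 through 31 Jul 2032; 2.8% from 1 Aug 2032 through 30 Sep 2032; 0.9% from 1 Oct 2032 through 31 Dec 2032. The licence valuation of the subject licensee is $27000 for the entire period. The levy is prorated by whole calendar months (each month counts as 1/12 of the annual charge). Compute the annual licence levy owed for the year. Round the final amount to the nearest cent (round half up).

1 Jan – 31 Jul 2032: 7 months at 2% → $27000 × 2% × 7/12 = $315.0000
1 Aug – 30 Sep 2032: 2 months at 2.8% → $27000 × 2.8% × 2/12 = $126.0000
1 Oct – 31 Dec 2032: 3 months at 0.9% → $27000 × 0.9% × 3/12 = $60.7500
Total = $501.7500

$501.75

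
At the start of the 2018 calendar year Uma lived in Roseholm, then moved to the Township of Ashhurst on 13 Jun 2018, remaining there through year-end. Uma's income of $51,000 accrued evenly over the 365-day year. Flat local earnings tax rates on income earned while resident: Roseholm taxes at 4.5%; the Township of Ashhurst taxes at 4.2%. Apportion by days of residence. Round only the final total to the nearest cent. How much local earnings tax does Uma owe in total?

Roseholm, 1 Jan – 12 Jun 2018: 163 days → $51,000 × 4.5% × 163/365 = $1,024.8904
The Township of Ashhurst, 13 Jun – 31 Dec 2018: 202 days → $51,000 × 4.2% × 202/365 = $1,185.4356
Total = $2,210.3260

$2,210.33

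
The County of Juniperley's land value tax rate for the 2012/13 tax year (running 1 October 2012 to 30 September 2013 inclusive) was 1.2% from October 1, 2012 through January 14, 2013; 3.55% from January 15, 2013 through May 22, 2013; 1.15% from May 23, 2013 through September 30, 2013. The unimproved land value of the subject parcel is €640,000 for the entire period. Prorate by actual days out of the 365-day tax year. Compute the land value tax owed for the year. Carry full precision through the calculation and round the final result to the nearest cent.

€12,839.45

October 1, 2012 – January 14, 2013: 106 days at 1.2% → €640,000 × 1.2% × 106/365 = €2,230.3562
January 15 – May 22, 2013: 128 days at 3.55% → €640,000 × 3.55% × 128/365 = €7,967.5616
May 23 – September 30, 2013: 131 days at 1.15% → €640,000 × 1.15% × 131/365 = €2,641.5342
Total = €12,839.4521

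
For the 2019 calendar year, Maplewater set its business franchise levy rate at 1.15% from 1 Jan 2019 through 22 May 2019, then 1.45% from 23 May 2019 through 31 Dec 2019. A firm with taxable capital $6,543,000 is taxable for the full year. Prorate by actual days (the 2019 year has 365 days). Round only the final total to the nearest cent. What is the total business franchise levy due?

$87,237.01

1 Jan – 22 May 2019: 142 days at 1.15% → $6,543,000 × 1.15% × 142/365 = $29,273.2027
23 May – 31 Dec 2019: 223 days at 1.45% → $6,543,000 × 1.45% × 223/365 = $57,963.8096
Total = $87,237.0123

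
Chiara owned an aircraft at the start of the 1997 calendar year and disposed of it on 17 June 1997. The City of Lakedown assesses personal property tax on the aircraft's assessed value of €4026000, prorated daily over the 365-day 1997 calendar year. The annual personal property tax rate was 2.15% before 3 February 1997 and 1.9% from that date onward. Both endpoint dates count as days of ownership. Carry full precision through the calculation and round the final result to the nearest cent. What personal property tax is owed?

1 January – 2 February 1997: 33 days at 2.15% → €4026000 × 2.15% × 33/365 = €7825.8822
3 February – 17 June 1997: 135 days at 1.9% → €4026000 × 1.9% × 135/365 = €28292.3014
Total = €36118.1836

€36118.18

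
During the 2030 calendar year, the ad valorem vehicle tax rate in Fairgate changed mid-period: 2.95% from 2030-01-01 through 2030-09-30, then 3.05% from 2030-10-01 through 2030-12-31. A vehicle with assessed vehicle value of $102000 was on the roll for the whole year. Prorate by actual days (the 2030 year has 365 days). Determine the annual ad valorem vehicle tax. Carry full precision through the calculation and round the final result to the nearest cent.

$3034.71

2030-01-01 to 2030-09-30: 273 days at 2.95% → $102000 × 2.95% × 273/365 = $2250.5671
2030-10-01 to 2030-12-31: 92 days at 3.05% → $102000 × 3.05% × 92/365 = $784.1425
Total = $3034.7096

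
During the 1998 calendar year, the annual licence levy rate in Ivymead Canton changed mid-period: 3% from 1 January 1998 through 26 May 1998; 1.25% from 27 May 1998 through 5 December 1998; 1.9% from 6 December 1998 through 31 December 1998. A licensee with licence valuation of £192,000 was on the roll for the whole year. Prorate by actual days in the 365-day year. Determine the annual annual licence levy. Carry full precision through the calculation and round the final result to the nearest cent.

£3,832.90

1 January – 26 May 1998: 146 days at 3% → £192,000 × 3% × 146/365 = £2,304.0000
27 May – 5 December 1998: 193 days at 1.25% → £192,000 × 1.25% × 193/365 = £1,269.0411
6 December – 31 December 1998: 26 days at 1.9% → £192,000 × 1.9% × 26/365 = £259.8575
Total = £3,832.8986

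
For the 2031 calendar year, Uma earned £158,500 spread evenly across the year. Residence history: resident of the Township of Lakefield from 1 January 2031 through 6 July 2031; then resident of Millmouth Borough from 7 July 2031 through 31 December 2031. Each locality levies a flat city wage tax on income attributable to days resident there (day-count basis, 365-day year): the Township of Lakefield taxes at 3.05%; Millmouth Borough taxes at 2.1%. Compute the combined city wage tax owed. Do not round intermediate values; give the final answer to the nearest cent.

£4,099.94

The Township of Lakefield, 1 January – 6 July 2031: 187 days → £158,500 × 3.05% × 187/365 = £2,476.7253
Millmouth Borough, 7 July – 31 December 2031: 178 days → £158,500 × 2.1% × 178/365 = £1,623.2137
Total = £4,099.9390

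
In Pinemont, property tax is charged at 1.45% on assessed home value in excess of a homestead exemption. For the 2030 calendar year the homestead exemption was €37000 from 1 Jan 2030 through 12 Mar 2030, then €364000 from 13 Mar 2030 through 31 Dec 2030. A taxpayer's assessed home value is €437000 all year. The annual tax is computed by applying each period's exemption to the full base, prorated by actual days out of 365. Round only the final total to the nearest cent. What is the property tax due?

€1980.82

1 Jan – 12 Mar 2030: 71 days, exemption €37000 → (€437000 − €37000) × 1.45% × 71/365 = €1128.2192
13 Mar – 31 Dec 2030: 294 days, exemption €364000 → (€437000 − €364000) × 1.45% × 294/365 = €852.6000
Total = €1980.8192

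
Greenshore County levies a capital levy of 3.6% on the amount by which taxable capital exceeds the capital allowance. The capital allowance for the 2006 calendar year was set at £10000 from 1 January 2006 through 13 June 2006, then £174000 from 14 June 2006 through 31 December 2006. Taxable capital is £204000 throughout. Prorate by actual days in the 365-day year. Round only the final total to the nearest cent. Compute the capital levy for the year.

£3732.76

1 January – 13 June 2006: 164 days, exemption £10000 → (£204000 − £10000) × 3.6% × 164/365 = £3138.0164
14 June – 31 December 2006: 201 days, exemption £174000 → (£204000 − £174000) × 3.6% × 201/365 = £594.7397
Total = £3732.7562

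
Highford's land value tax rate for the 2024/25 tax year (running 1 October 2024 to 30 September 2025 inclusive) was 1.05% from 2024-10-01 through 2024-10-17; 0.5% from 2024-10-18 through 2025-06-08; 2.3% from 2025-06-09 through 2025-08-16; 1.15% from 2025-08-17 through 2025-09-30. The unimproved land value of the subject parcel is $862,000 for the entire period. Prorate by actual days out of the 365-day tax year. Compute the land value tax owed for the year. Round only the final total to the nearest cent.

2024-10-01 to 2024-10-17: 17 days at 1.05% → $862,000 × 1.05% × 17/365 = $421.5534
2024-10-18 to 2025-06-08: 234 days at 0.5% → $862,000 × 0.5% × 234/365 = $2,763.1233
2025-06-09 to 2025-08-16: 69 days at 2.3% → $862,000 × 2.3% × 69/365 = $3,747.9288
2025-08-17 to 2025-09-30: 45 days at 1.15% → $862,000 × 1.15% × 45/365 = $1,222.1507
Total = $8,154.7562

$8,154.76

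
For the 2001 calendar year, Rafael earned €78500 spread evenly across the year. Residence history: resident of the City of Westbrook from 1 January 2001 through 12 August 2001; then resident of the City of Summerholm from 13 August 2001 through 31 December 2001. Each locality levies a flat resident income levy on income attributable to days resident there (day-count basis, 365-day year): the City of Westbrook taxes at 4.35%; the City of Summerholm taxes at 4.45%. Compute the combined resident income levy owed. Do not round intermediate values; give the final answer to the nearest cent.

The City of Westbrook, 1 January – 12 August 2001: 224 days → €78500 × 4.35% × 224/365 = €2095.6274
The City of Summerholm, 13 August – 31 December 2001: 141 days → €78500 × 4.45% × 141/365 = €1349.4473
Total = €3445.0747

€3445.07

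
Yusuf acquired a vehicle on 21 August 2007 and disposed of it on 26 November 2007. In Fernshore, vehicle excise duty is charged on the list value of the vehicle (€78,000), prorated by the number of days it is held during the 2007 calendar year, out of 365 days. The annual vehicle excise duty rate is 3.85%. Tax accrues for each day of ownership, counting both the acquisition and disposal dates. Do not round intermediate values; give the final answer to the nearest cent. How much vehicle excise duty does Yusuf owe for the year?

€806.28

Days held (21 August – 26 November 2007): 98 out of 365
Tax = €78,000 × 3.85% × 98/365 = €806.2849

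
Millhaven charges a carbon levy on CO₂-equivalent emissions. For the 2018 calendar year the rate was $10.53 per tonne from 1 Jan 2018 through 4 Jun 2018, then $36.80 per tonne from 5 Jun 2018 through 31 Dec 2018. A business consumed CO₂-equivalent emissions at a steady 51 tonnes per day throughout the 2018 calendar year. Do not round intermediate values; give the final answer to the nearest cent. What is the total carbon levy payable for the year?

1 Jan – 4 Jun 2018: 155 days × 51 tonnes/day = 7,905 tonnes at $10.53/tonne → $83,239.65
5 Jun – 31 Dec 2018: 210 days × 51 tonnes/day = 10,710 tonnes at $36.80/tonne → $394,128.00

$477,367.65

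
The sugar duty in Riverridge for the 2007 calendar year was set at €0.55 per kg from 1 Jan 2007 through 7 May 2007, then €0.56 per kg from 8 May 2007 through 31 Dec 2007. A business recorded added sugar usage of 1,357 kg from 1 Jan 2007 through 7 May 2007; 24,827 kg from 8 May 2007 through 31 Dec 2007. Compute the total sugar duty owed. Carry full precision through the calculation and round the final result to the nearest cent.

1 Jan – 7 May 2007: 1,357 kg at €0.55/kg → €746.35
8 May – 31 Dec 2007: 24,827 kg at €0.56/kg → €13,903.12

€14,649.47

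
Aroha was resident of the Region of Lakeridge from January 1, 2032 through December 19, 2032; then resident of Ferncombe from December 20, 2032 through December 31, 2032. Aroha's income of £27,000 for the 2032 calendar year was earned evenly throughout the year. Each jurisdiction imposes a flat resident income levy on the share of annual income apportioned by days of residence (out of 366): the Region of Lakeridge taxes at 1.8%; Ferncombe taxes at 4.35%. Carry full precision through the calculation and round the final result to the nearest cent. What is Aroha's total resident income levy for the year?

The Region of Lakeridge, January 1 – December 19, 2032: 354 days → £27,000 × 1.8% × 354/366 = £470.0656
Ferncombe, December 20 – December 31, 2032: 12 days → £27,000 × 4.35% × 12/366 = £38.5082
Total = £508.5738

£508.57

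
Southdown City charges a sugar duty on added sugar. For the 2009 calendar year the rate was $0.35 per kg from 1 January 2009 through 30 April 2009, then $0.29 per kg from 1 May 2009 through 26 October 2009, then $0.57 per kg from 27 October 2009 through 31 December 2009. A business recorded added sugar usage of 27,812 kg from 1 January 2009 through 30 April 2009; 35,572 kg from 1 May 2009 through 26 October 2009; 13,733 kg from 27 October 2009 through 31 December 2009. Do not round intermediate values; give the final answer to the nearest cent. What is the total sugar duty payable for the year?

1 January – 30 April 2009: 27,812 kg at $0.35/kg → $9734.20
1 May – 26 October 2009: 35,572 kg at $0.29/kg → $10315.88
27 October – 31 December 2009: 13,733 kg at $0.57/kg → $7827.81

$27877.89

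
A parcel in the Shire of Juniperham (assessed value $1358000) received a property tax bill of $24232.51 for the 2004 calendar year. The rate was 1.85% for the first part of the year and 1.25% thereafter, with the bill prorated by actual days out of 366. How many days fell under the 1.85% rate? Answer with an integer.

326 days

Let d = days at the first rate; then 366 − d days at the second rate.
$1358000 × [1.85%·d + 1.25%·(366−d)] / 366 = $24232.51
Solving gives d = 326, so the new rate took effect on 22 November 2004.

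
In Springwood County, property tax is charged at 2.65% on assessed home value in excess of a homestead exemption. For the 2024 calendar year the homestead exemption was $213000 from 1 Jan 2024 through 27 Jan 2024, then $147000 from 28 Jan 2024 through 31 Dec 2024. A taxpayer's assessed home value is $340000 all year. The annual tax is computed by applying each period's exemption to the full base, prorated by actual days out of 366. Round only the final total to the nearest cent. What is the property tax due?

1 Jan – 27 Jan 2024: 27 days, exemption $213000 → ($340000 − $213000) × 2.65% × 27/366 = $248.2746
28 Jan – 31 Dec 2024: 339 days, exemption $147000 → ($340000 − $147000) × 2.65% × 339/366 = $4737.2008
Total = $4985.4754

$4985.48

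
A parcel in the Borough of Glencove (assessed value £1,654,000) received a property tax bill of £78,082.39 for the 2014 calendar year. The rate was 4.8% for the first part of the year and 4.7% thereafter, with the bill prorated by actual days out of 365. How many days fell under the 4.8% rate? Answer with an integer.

Let d = days at the first rate; then 365 − d days at the second rate.
£1,654,000 × [4.8%·d + 4.7%·(365−d)] / 365 = £78,082.39
Solving gives d = 76, so the new rate took effect on 18 March 2014.

76 days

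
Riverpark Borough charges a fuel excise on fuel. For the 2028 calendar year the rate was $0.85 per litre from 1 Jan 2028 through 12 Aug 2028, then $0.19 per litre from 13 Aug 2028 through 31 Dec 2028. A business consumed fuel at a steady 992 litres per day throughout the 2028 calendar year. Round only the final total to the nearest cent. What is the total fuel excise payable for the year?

$216,295.68

1 Jan – 12 Aug 2028: 225 days × 992 litres/day = 223,200 litres at $0.85/litre → $189,720.00
13 Aug – 31 Dec 2028: 141 days × 992 litres/day = 139,872 litres at $0.19/litre → $26,575.68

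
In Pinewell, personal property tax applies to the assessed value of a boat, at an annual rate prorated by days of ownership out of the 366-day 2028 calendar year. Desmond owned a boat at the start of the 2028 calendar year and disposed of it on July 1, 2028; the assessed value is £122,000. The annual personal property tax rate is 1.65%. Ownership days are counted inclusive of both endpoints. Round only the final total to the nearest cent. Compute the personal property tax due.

£1,006.50

Days held (January 1 – July 1, 2028): 183 out of 366
Tax = £122,000 × 1.65% × 183/366 = £1,006.5000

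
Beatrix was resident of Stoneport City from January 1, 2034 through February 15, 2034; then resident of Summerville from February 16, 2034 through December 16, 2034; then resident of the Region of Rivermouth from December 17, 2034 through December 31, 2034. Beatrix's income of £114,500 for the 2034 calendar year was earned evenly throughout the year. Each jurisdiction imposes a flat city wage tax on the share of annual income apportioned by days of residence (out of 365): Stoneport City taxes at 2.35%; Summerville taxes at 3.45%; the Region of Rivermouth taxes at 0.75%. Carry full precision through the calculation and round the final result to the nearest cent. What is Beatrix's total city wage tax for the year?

£3,664.47

Stoneport City, January 1 – February 15, 2034: 46 days → £114,500 × 2.35% × 46/365 = £339.1082
Summerville, February 16 – December 16, 2034: 304 days → £114,500 × 3.45% × 304/365 = £3,290.0712
The Region of Rivermouth, December 17 – December 31, 2034: 15 days → £114,500 × 0.75% × 15/365 = £35.2911
Total = £3,664.4705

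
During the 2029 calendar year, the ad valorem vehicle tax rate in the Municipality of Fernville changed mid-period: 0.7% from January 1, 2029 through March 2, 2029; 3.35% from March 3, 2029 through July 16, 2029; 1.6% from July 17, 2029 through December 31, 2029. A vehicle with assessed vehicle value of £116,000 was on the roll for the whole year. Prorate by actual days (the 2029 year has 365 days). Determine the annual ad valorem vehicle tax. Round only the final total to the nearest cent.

January 1 – March 2, 2029: 61 days at 0.7% → £116,000 × 0.7% × 61/365 = £135.7041
March 3 – July 16, 2029: 136 days at 3.35% → £116,000 × 3.35% × 136/365 = £1,447.9342
July 17 – December 31, 2029: 168 days at 1.6% → £116,000 × 1.6% × 168/365 = £854.2685
Total = £2,437.9068

£2,437.91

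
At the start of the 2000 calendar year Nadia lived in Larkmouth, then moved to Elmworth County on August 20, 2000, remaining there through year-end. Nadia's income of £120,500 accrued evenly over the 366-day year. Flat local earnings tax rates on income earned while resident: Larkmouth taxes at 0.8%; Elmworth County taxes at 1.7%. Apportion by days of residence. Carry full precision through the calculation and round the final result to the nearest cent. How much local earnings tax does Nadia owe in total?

Larkmouth, January 1 – August 19, 2000: 232 days → £120,500 × 0.8% × 232/366 = £611.0601
Elmworth County, August 20 – December 31, 2000: 134 days → £120,500 × 1.7% × 134/366 = £749.9973
Total = £1,361.0574

£1,361.06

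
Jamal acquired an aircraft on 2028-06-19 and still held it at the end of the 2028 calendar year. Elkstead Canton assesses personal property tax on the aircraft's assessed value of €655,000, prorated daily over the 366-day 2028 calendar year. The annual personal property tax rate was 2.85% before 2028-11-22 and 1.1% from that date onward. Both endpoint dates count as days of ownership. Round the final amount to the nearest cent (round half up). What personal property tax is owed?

€8,744.07

2028-06-19 to 2028-11-21: 156 days at 2.85% → €655,000 × 2.85% × 156/366 = €7,956.6393
2028-11-22 to 2028-12-31: 40 days at 1.1% → €655,000 × 1.1% × 40/366 = €787.4317
Total = €8,744.0710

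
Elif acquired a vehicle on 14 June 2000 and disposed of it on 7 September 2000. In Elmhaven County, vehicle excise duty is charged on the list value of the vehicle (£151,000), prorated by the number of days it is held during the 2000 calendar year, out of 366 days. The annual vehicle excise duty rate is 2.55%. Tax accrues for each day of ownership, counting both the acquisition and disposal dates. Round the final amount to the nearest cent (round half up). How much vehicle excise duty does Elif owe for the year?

£904.76

Days held (14 June – 7 September 2000): 86 out of 366
Tax = £151,000 × 2.55% × 86/366 = £904.7623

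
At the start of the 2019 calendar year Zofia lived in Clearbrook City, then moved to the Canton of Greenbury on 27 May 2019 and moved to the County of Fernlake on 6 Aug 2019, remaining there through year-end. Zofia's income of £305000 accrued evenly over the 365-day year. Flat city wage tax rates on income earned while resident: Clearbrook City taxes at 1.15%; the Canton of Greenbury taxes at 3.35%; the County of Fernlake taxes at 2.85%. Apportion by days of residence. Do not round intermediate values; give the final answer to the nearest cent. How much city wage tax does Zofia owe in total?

Clearbrook City, 1 Jan – 26 May 2019: 146 days → £305000 × 1.15% × 146/365 = £1403.0000
The Canton of Greenbury, 27 May – 5 Aug 2019: 71 days → £305000 × 3.35% × 71/365 = £1987.5137
The County of Fernlake, 6 Aug – 31 Dec 2019: 148 days → £305000 × 2.85% × 148/365 = £3524.6301
Total = £6915.1438

£6915.14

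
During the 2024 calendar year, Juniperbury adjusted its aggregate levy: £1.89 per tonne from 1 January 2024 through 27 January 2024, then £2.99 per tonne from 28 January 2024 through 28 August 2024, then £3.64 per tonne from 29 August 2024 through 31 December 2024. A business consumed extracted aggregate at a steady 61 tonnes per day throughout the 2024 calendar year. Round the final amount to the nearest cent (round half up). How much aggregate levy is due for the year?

£69,899.29

1 January – 27 January 2024: 27 days × 61 tonnes/day = 1,647 tonnes at £1.89/tonne → £3,112.83
28 January – 28 August 2024: 214 days × 61 tonnes/day = 13,054 tonnes at £2.99/tonne → £39,031.46
29 August – 31 December 2024: 125 days × 61 tonnes/day = 7,625 tonnes at £3.64/tonne → £27,755.00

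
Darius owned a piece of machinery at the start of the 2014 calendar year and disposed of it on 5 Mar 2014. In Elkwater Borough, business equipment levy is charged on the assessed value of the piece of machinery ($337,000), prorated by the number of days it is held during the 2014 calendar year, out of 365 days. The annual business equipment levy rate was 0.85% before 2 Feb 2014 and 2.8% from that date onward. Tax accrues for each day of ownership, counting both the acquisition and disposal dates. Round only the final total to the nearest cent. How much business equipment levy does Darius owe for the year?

$1,078.40

1 Jan – 1 Feb 2014: 32 days at 0.85% → $337,000 × 0.85% × 32/365 = $251.1342
2 Feb – 5 Mar 2014: 32 days at 2.8% → $337,000 × 2.8% × 32/365 = $827.2658
Total = $1,078.4000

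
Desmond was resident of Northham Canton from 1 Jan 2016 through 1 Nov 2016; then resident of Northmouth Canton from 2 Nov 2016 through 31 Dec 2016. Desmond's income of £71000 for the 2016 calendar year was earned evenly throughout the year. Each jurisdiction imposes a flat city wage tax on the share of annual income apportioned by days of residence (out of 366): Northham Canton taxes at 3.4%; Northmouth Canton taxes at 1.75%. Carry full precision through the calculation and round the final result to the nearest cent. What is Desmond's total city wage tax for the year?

£2221.95

Northham Canton, 1 Jan – 1 Nov 2016: 306 days → £71000 × 3.4% × 306/366 = £2018.2623
Northmouth Canton, 2 Nov – 31 Dec 2016: 60 days → £71000 × 1.75% × 60/366 = £203.6885
Total = £2221.9508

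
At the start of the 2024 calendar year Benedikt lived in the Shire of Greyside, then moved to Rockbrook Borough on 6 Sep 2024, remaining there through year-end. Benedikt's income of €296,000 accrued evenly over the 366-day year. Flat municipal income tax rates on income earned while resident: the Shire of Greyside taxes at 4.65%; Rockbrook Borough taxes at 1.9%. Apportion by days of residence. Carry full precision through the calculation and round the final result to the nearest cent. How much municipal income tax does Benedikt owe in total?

The Shire of Greyside, 1 Jan – 5 Sep 2024: 249 days → €296,000 × 4.65% × 249/366 = €9,364.0328
Rockbrook Borough, 6 Sep – 31 Dec 2024: 117 days → €296,000 × 1.9% × 117/366 = €1,797.8361
Total = €11,161.8689

€11,161.87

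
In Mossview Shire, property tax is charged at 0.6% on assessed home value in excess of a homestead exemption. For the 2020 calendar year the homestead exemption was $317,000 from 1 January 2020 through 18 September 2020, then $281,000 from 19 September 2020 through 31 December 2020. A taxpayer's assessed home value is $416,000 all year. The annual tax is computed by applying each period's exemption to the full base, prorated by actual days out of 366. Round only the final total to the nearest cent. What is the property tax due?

$655.38

1 January – 18 September 2020: 262 days, exemption $317,000 → ($416,000 − $317,000) × 0.6% × 262/366 = $425.2131
19 September – 31 December 2020: 104 days, exemption $281,000 → ($416,000 − $281,000) × 0.6% × 104/366 = $230.1639
Total = $655.3770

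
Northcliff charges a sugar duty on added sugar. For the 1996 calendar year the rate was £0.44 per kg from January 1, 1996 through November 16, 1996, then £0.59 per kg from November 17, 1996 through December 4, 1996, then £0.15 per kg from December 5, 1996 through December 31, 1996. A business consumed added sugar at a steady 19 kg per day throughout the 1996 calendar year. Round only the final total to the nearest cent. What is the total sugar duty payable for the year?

£2,962.29

January 1 – November 16, 1996: 321 days × 19 kg/day = 6,099 kg at £0.44/kg → £2,683.56
November 17 – December 4, 1996: 18 days × 19 kg/day = 342 kg at £0.59/kg → £201.78
December 5 – December 31, 1996: 27 days × 19 kg/day = 513 kg at £0.15/kg → £76.95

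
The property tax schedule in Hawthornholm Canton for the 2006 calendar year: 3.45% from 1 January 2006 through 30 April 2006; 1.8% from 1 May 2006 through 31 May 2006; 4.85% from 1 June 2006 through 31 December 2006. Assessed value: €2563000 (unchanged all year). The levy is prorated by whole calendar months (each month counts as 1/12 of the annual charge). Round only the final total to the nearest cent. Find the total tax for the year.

€105830.54

1 January – 30 April 2006: 4 months at 3.45% → €2563000 × 3.45% × 4/12 = €29474.5000
1 May – 31 May 2006: 1 month at 1.8% → €2563000 × 1.8% × 1/12 = €3844.5000
1 June – 31 December 2006: 7 months at 4.85% → €2563000 × 4.85% × 7/12 = €72511.5417
Total = €105830.5417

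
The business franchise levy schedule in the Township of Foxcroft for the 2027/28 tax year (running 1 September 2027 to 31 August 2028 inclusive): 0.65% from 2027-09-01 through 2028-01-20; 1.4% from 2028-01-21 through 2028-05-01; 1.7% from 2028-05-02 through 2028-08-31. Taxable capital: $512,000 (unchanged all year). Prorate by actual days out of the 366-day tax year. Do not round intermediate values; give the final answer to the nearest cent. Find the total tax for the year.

$6,190.16

2027-09-01 to 2028-01-20: 142 days at 0.65% → $512,000 × 0.65% × 142/366 = $1,291.1913
2028-01-21 to 2028-05-01: 102 days at 1.4% → $512,000 × 1.4% × 102/366 = $1,997.6393
2028-05-02 to 2028-08-31: 122 days at 1.7% → $512,000 × 1.7% × 122/366 = $2,901.3333
Total = $6,190.1639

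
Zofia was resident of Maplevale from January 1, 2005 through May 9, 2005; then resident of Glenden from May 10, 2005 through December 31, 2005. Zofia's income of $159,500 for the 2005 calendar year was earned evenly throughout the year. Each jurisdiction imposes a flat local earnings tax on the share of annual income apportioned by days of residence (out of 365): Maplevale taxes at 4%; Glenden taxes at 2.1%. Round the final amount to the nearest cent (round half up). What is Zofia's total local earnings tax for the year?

Maplevale, January 1 – May 9, 2005: 129 days → $159,500 × 4% × 129/365 = $2,254.8493
Glenden, May 10 – December 31, 2005: 236 days → $159,500 × 2.1% × 236/365 = $2,165.7041
Total = $4,420.5534

$4,420.55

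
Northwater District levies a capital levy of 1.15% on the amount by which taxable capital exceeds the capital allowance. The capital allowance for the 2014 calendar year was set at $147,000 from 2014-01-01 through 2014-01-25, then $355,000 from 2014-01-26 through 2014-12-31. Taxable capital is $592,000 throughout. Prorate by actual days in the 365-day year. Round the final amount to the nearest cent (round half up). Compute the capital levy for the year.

$2,889.34

2014-01-01 to 2014-01-25: 25 days, exemption $147,000 → ($592,000 − $147,000) × 1.15% × 25/365 = $350.5137
2014-01-26 to 2014-12-31: 340 days, exemption $355,000 → ($592,000 − $355,000) × 1.15% × 340/365 = $2,538.8219
Total = $2,889.3356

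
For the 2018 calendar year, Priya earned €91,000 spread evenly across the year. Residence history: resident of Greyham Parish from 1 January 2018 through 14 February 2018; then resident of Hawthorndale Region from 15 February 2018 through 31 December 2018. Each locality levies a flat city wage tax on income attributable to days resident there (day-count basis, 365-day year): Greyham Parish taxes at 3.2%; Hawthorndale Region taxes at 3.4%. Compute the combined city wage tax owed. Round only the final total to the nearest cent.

Greyham Parish, 1 January – 14 February 2018: 45 days → €91,000 × 3.2% × 45/365 = €359.0137
Hawthorndale Region, 15 February – 31 December 2018: 320 days → €91,000 × 3.4% × 320/365 = €2,712.5479
Total = €3,071.5616

€3,071.56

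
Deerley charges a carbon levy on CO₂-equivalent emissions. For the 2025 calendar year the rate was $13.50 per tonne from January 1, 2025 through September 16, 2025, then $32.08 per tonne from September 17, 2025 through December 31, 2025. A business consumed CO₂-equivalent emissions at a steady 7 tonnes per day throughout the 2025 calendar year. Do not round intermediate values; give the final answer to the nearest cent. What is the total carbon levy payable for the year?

$48278.86

January 1 – September 16, 2025: 259 days × 7 tonnes/day = 1,813 tonnes at $13.50/tonne → $24475.50
September 17 – December 31, 2025: 106 days × 7 tonnes/day = 742 tonnes at $32.08/tonne → $23803.36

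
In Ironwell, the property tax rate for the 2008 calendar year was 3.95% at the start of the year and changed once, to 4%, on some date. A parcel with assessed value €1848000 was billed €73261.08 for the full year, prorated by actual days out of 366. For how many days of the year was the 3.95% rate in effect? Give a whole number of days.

Let d = days at the first rate; then 366 − d days at the second rate.
€1848000 × [3.95%·d + 4%·(366−d)] / 366 = €73261.08
Solving gives d = 261, so the new rate took effect on 18 September 2008.

261 days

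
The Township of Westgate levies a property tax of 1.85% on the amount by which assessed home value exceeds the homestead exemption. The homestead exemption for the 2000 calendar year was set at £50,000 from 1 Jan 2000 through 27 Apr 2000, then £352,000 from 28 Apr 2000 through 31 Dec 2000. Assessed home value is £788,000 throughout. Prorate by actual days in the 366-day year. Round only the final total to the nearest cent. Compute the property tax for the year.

1 Jan – 27 Apr 2000: 118 days, exemption £50,000 → (£788,000 − £50,000) × 1.85% × 118/366 = £4,401.7869
28 Apr – 31 Dec 2000: 248 days, exemption £352,000 → (£788,000 − £352,000) × 1.85% × 248/366 = £5,465.4863
Total = £9,867.2732

£9,867.27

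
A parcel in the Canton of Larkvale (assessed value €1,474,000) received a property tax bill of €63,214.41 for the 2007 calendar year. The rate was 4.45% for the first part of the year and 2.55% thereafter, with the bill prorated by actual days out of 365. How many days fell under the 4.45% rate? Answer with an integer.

Let d = days at the first rate; then 365 − d days at the second rate.
€1,474,000 × [4.45%·d + 2.55%·(365−d)] / 365 = €63,214.41
Solving gives d = 334, so the new rate took effect on December 1, 2007.

334 days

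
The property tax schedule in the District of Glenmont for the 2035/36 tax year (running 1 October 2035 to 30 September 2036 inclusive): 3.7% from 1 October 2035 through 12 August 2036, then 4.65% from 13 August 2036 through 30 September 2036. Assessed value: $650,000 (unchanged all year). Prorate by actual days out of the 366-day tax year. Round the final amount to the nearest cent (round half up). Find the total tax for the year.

1 October 2035 – 12 August 2036: 317 days at 3.7% → $650,000 × 3.7% × 317/366 = $20,830.1913
13 August – 30 September 2036: 49 days at 4.65% → $650,000 × 4.65% × 49/366 = $4,046.5164
Total = $24,876.7077

$24,876.71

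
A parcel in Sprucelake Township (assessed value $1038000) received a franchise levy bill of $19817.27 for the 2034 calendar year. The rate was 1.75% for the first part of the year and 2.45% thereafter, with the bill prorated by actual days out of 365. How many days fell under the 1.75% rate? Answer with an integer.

Let d = days at the first rate; then 365 − d days at the second rate.
$1038000 × [1.75%·d + 2.45%·(365−d)] / 365 = $19817.27
Solving gives d = 282, so the new rate took effect on 10 Oct 2034.

282 days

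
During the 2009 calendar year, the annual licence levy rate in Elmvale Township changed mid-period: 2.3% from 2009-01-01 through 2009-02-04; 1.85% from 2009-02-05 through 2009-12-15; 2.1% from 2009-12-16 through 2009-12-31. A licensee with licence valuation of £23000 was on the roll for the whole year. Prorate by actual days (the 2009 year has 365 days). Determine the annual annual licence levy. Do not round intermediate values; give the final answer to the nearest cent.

2009-01-01 to 2009-02-04: 35 days at 2.3% → £23000 × 2.3% × 35/365 = £50.7260
2009-02-05 to 2009-12-15: 314 days at 1.85% → £23000 × 1.85% × 314/365 = £366.0466
2009-12-16 to 2009-12-31: 16 days at 2.1% → £23000 × 2.1% × 16/365 = £21.1726
Total = £437.9452

£437.95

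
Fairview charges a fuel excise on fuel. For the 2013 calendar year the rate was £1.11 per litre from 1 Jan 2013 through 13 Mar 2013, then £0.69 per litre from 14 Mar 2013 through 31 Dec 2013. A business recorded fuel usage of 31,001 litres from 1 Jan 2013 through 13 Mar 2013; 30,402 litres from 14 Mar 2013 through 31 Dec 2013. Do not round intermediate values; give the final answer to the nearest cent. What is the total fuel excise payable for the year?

1 Jan – 13 Mar 2013: 31,001 litres at £1.11/litre → £34,411.11
14 Mar – 31 Dec 2013: 30,402 litres at £0.69/litre → £20,977.38

£55,388.49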